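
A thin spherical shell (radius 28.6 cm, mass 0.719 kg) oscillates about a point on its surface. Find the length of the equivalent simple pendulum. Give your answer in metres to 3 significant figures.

0.477 m

The equivalent simple-pendulum length is L_eq = I/(md), where I is about the pivot and d = 0.2860 m.
I_cm = (2/3)mR² = 0.03921 kg·m², so I = I_cm + md² = 0.03921 + 0.05881 = 0.09802 kg·m².
L_eq = 0.09802/(0.719 × 0.2860) = 0.477 m.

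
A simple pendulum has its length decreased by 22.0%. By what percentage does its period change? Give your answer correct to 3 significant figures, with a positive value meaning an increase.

-11.7%

T ∝ √L, so T'/T = √(0.7800) = 0.8832.
Percentage change in T = (0.8832 − 1) × 100% = -11.7%.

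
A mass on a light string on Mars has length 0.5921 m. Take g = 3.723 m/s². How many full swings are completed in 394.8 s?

T = 2π√(L/g) = 2π√(0.5921/3.723) = 2.5057 s.
Number of complete oscillations = ⌊394.8/2.5057⌋ = ⌊157.56⌋ = 157.

157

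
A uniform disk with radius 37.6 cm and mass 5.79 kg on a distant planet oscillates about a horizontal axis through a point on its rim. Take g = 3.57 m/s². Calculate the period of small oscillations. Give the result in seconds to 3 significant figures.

2.50 s

I_cm = ½mr² = 0.4093 kg·m². The pivot is at distance d = 0.376 m from the centre of mass.
By the parallel-axis theorem, I = I_cm + md² = 0.4093 + 0.8186 = 1.228 kg·m².
T = 2π√(I/(mgd)) = 2π√(1.228/(5.79 × 3.57 × 0.376)) = 2.50 s.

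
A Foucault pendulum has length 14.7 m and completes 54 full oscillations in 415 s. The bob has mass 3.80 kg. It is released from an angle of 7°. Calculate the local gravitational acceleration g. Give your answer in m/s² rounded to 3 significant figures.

9.83 m/s²

T = 415/54 = 7.685 s.
From T = 2π√(L/g), g = 4π²L/T² = 4π² × 14.7/7.685² = 9.83 m/s².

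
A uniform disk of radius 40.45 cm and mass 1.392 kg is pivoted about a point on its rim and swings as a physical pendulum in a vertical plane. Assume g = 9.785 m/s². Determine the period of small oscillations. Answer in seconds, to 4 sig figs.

1.565 s

I_cm = ½mr² = 0.11388 kg·m². The pivot is at distance d = 0.4045 m from the centre of mass.
By the parallel-axis theorem, I = I_cm + md² = 0.11388 + 0.22776 = 0.34164 kg·m².
T = 2π√(I/(mgd)) = 2π√(0.34164/(1.392 × 9.785 × 0.4045)) = 1.565 s.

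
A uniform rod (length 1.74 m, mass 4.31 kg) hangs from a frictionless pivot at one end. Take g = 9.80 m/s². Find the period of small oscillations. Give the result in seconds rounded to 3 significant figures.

2.16 s

For a physical pendulum T = 2π√(I/(mgd)), with d = 0.8700 m from pivot to centre of mass.
I_cm = mL²/12 = 4.31 × 1.74²/12 = 1.087 kg·m²; I = I_cm + md² = 1.087 + 4.31 × 0.8700² = 4.350 kg·m².
T = 2π√(4.350/(4.31 × 9.80 × 0.8700)) = 2.16 s.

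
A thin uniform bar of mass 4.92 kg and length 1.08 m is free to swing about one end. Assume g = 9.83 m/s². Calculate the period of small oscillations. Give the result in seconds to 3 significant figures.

1.70 s

For a physical pendulum T = 2π√(I/(mgd)), with d = 0.5400 m from pivot to centre of mass.
I_cm = mL²/12 = 4.92 × 1.08²/12 = 0.4782 kg·m²; I = I_cm + md² = 0.4782 + 4.92 × 0.5400² = 1.913 kg·m².
T = 2π√(1.913/(4.92 × 9.83 × 0.5400)) = 1.70 s.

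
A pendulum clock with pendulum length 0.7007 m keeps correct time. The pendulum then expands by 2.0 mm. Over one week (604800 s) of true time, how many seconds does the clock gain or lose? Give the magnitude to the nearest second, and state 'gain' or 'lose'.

lose 861 s

T ∝ √L, so T'/T = √(0.70270/0.7007) = 1.00143.
In 604800 s of true time the clock registers 604800/1.00143 = 603938.7 s, so it loses 861 s.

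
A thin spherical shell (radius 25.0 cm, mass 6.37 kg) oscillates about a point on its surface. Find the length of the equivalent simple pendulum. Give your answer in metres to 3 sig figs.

0.417 m

The equivalent simple-pendulum length is L_eq = I/(md), where I is about the pivot and d = 0.2500 m.
I_cm = (2/3)mR² = 0.2654 kg·m², so I = I_cm + md² = 0.2654 + 0.3981 = 0.6635 kg·m².
L_eq = 0.6635/(6.37 × 0.2500) = 0.417 m.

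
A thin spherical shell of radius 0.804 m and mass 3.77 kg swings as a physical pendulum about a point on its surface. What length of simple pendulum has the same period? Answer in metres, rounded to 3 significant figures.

The equivalent simple-pendulum length is L_eq = I/(md), where I is about the pivot and d = 0.8040 m.
I_cm = (2/3)mR² = 1.625 kg·m², so I = I_cm + md² = 1.625 + 2.437 = 4.062 kg·m².
L_eq = 4.062/(3.77 × 0.8040) = 1.34 m.

1.34 m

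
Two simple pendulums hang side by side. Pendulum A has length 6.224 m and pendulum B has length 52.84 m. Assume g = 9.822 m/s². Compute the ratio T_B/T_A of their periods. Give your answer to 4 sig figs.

T ∝ √L, so T_B/T_A = √(L_B/L_A) = √(52.84/6.224) = 2.914.

2.914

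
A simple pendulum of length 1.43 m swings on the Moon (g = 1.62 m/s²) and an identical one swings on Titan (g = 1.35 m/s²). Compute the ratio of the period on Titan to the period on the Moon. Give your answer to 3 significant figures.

1.10

T ∝ 1/√g, so T₂/T₁ = √(g₁/g₂) = √(1.62/1.35) = 1.10.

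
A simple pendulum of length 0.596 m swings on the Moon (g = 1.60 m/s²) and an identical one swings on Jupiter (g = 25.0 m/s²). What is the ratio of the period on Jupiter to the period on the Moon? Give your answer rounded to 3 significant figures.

T ∝ 1/√g, so T₂/T₁ = √(g₁/g₂) = √(1.60/25.0) = 0.253.

0.253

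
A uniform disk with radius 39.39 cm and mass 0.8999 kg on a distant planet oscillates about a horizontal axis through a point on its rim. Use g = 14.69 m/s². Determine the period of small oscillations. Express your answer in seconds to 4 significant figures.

1.260 s

I_cm = ½mr² = 0.069813 kg·m². The pivot is at distance d = 0.3939 m from the centre of mass.
By the parallel-axis theorem, I = I_cm + md² = 0.069813 + 0.13963 = 0.20944 kg·m².
T = 2π√(I/(mgd)) = 2π√(0.20944/(0.8999 × 14.69 × 0.3939)) = 1.260 s.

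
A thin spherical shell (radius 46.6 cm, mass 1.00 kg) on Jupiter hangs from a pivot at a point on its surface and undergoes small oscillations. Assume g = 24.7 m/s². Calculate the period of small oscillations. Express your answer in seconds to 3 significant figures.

1.11 s

I_cm = (2/3)mr² = 0.1448 kg·m². The pivot is at distance d = 0.466 m from the centre of mass.
By the parallel-axis theorem, I = I_cm + md² = 0.1448 + 0.2172 = 0.3619 kg·m².
T = 2π√(I/(mgd)) = 2π√(0.3619/(1.00 × 24.7 × 0.466)) = 1.11 s.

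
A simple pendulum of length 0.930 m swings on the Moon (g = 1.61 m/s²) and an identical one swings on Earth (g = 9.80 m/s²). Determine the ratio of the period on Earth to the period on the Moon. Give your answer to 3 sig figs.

0.405

T ∝ 1/√g, so T₂/T₁ = √(g₁/g₂) = √(1.61/9.80) = 0.405.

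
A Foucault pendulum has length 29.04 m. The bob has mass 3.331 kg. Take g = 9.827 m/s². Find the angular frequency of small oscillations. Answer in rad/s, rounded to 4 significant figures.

0.5817 rad/s

ω = √(g/L) = √(9.827/29.04) = 0.5817 rad/s.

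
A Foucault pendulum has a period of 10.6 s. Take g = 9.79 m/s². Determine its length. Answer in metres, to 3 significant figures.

From T = 2π√(L/g), L = gT²/(4π²) = 9.79 × 10.60²/(4π²) = 27.9 m.

27.9 m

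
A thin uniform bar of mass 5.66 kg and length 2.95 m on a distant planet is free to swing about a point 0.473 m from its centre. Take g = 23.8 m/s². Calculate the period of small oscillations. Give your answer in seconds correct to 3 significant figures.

1.82 s

For a physical pendulum T = 2π√(I/(mgd)), with d = 0.4730 m from pivot to centre of mass.
I_cm = mL²/12 = 5.66 × 2.95²/12 = 4.105 kg·m²; I = I_cm + md² = 4.105 + 5.66 × 0.4730² = 5.371 kg·m².
T = 2π√(5.371/(5.66 × 23.8 × 0.4730)) = 1.82 s.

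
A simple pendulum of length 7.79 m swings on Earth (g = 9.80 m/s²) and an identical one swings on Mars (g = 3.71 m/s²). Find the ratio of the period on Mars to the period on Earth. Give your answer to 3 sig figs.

1.63

T ∝ 1/√g, so T₂/T₁ = √(g₁/g₂) = √(9.80/3.71) = 1.63.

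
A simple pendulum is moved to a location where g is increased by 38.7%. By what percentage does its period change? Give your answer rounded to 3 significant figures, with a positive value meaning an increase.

-15.1%

T ∝ 1/√g, so T'/T = 1/√(1.387) = 0.8491.
Percentage change in T = (0.8491 − 1) × 100% = -15.1%.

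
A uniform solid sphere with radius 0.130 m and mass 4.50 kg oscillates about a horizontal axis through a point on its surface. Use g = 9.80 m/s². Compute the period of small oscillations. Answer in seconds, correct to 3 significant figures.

I_cm = (2/5)mr² = 0.03042 kg·m². The pivot is at distance d = 0.130 m from the centre of mass.
By the parallel-axis theorem, I = I_cm + md² = 0.03042 + 0.07605 = 0.1065 kg·m².
T = 2π√(I/(mgd)) = 2π√(0.1065/(4.50 × 9.80 × 0.130)) = 0.856 s.

0.856 s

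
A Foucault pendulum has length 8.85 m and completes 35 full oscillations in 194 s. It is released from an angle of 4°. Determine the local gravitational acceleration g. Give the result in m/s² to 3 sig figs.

11.4 m/s²

T = 194/35 = 5.543 s.
From T = 2π√(L/g), g = 4π²L/T² = 4π² × 8.85/5.543² = 11.4 m/s².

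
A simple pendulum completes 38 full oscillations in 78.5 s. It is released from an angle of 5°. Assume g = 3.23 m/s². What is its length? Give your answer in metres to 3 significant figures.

0.349 m

T = 78.5/38 = 2.066 s.
From T = 2π√(L/g), L = gT²/(4π²) = 3.23 × 2.066²/(4π²) = 0.349 m.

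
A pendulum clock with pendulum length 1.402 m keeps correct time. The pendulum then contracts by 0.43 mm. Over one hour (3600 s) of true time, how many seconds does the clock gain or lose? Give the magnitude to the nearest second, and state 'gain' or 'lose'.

gain 1 s

T ∝ √L, so T'/T = √(1.40157/1.402) = 0.999847.
In 3600 s of true time the clock registers 3600/0.999847 = 3600.6 s, so it gains 1 s.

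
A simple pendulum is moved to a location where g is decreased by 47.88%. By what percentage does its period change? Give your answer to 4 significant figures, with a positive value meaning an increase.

38.52%

T ∝ 1/√g, so T'/T = 1/√(0.52120) = 1.3852.
Percentage change in T = (1.3852 − 1) × 100% = 38.52%.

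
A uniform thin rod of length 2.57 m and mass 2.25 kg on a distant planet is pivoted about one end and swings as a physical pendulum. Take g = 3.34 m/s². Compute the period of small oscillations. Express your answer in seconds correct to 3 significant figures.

For a physical pendulum T = 2π√(I/(mgd)), with d = 1.285 m from pivot to centre of mass.
I_cm = mL²/12 = 2.25 × 2.57²/12 = 1.238 kg·m²; I = I_cm + md² = 1.238 + 2.25 × 1.285² = 4.954 kg·m².
T = 2π√(4.954/(2.25 × 3.34 × 1.285)) = 4.50 s.

4.50 s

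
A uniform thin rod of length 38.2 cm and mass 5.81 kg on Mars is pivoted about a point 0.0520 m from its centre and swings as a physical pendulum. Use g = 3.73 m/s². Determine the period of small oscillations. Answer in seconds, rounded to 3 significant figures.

For a physical pendulum T = 2π√(I/(mgd)), with d = 0.05200 m from pivot to centre of mass.
I_cm = mL²/12 = 5.81 × 0.382²/12 = 0.07065 kg·m²; I = I_cm + md² = 0.07065 + 5.81 × 0.05200² = 0.08636 kg·m².
T = 2π√(0.08636/(5.81 × 3.73 × 0.05200)) = 1.74 s.

1.74 s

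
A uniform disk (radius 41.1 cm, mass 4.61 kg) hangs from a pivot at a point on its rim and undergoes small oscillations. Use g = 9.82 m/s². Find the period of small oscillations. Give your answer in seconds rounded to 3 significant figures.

1.57 s

I_cm = ½mr² = 0.3894 kg·m². The pivot is at distance d = 0.411 m from the centre of mass.
By the parallel-axis theorem, I = I_cm + md² = 0.3894 + 0.7787 = 1.168 kg·m².
T = 2π√(I/(mgd)) = 2π√(1.168/(4.61 × 9.82 × 0.411)) = 1.57 s.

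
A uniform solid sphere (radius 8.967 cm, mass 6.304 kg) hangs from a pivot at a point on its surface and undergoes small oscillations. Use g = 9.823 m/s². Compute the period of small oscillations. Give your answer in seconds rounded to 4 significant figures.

I_cm = (2/5)mr² = 0.020275 kg·m². The pivot is at distance d = 0.08967 m from the centre of mass.
By the parallel-axis theorem, I = I_cm + md² = 0.020275 + 0.050689 = 0.070964 kg·m².
T = 2π√(I/(mgd)) = 2π√(0.070964/(6.304 × 9.823 × 0.08967)) = 0.7103 s.

0.7103 s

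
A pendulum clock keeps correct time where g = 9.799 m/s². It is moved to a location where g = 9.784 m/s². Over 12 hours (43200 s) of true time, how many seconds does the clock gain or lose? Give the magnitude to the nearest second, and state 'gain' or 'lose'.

lose 33 s

The clock's period scales as T ∝ 1/√g, so T'/T = √(9.799/9.784) = 1.00077.
In 43200 s of true time the clock registers 43200/1.00077 = 43166.9 s, so it loses 33 s.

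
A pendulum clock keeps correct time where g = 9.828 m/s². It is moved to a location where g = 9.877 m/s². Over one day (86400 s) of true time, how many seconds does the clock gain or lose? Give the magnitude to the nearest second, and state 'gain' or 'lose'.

The clock's period scales as T ∝ 1/√g, so T'/T = √(9.828/9.877) = 0.997516.
In 86400 s of true time the clock registers 86400/0.997516 = 86615.1 s, so it gains 215 s.

gain 215 s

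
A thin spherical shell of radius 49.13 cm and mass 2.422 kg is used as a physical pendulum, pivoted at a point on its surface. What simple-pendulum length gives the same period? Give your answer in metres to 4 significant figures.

The equivalent simple-pendulum length is L_eq = I/(md), where I is about the pivot and d = 0.49130 m.
I_cm = (2/3)mR² = 0.38974 kg·m², so I = I_cm + md² = 0.38974 + 0.58461 = 0.97435 kg·m².
L_eq = 0.97435/(2.422 × 0.49130) = 0.8188 m.

0.8188 m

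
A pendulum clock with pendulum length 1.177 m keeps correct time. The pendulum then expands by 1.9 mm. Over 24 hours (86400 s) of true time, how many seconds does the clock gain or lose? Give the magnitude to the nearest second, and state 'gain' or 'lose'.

T ∝ √L, so T'/T = √(1.17890/1.177) = 1.00081.
In 86400 s of true time the clock registers 86400/1.00081 = 86330.3 s, so it loses 70 s.

lose 70 s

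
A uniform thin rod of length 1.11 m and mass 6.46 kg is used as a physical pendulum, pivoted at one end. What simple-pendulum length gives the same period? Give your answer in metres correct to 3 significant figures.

The equivalent simple-pendulum length is L_eq = I/(md), where I is about the pivot and d = 0.5550 m.
I_cm = (1/12)mL² = 0.6633 kg·m², so I = I_cm + md² = 0.6633 + 1.990 = 2.653 kg·m².
L_eq = 2.653/(6.46 × 0.5550) = 0.740 m.

0.740 m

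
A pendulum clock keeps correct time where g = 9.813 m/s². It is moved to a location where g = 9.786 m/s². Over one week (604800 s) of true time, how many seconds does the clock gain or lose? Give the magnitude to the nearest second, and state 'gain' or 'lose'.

The clock's period scales as T ∝ 1/√g, so T'/T = √(9.813/9.786) = 1.00138.
In 604800 s of true time the clock registers 604800/1.00138 = 603967.4 s, so it loses 833 s.

lose 833 s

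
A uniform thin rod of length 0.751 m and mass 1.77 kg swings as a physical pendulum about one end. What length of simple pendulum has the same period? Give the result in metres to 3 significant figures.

The equivalent simple-pendulum length is L_eq = I/(md), where I is about the pivot and d = 0.3755 m.
I_cm = (1/12)mL² = 0.08319 kg·m², so I = I_cm + md² = 0.08319 + 0.2496 = 0.3328 kg·m².
L_eq = 0.3328/(1.77 × 0.3755) = 0.501 m.

0.501 m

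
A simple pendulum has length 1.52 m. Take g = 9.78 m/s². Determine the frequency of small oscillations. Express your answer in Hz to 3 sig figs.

T = 2π√(L/g) = 2π√(1.52/9.78) = 2.477 s, so f = 1/T = 0.404 Hz.

0.404 Hz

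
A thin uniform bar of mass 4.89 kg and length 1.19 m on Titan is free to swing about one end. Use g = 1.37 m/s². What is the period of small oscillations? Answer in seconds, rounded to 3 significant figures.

4.78 s

For a physical pendulum T = 2π√(I/(mgd)), with d = 0.5950 m from pivot to centre of mass.
I_cm = mL²/12 = 4.89 × 1.19²/12 = 0.5771 kg·m²; I = I_cm + md² = 0.5771 + 4.89 × 0.5950² = 2.308 kg·m².
T = 2π√(2.308/(4.89 × 1.37 × 0.5950)) = 4.78 s.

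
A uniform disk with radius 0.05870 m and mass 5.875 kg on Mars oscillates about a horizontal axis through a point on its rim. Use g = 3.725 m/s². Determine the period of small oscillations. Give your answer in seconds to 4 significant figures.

0.9660 s

I_cm = ½mr² = 0.010122 kg·m². The pivot is at distance d = 0.05870 m from the centre of mass.
By the parallel-axis theorem, I = I_cm + md² = 0.010122 + 0.020243 = 0.030365 kg·m².
T = 2π√(I/(mgd)) = 2π√(0.030365/(5.875 × 3.725 × 0.05870)) = 0.9660 s.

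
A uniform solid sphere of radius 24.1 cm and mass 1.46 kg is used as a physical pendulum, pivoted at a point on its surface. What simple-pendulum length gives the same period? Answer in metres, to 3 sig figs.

The equivalent simple-pendulum length is L_eq = I/(md), where I is about the pivot and d = 0.2410 m.
I_cm = (2/5)mR² = 0.03392 kg·m², so I = I_cm + md² = 0.03392 + 0.08480 = 0.1187 kg·m².
L_eq = 0.1187/(1.46 × 0.2410) = 0.337 m.

0.337 m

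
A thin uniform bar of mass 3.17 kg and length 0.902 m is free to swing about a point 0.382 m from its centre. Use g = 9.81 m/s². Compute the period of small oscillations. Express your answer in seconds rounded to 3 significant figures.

For a physical pendulum T = 2π√(I/(mgd)), with d = 0.3820 m from pivot to centre of mass.
I_cm = mL²/12 = 3.17 × 0.902²/12 = 0.2149 kg·m²; I = I_cm + md² = 0.2149 + 3.17 × 0.3820² = 0.6775 kg·m².
T = 2π√(0.6775/(3.17 × 9.81 × 0.3820)) = 1.50 s.

1.50 s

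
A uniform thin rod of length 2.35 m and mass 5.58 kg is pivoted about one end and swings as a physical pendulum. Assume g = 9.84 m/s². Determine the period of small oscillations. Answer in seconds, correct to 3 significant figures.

2.51 s

For a physical pendulum T = 2π√(I/(mgd)), with d = 1.175 m from pivot to centre of mass.
I_cm = mL²/12 = 5.58 × 2.35²/12 = 2.568 kg·m²; I = I_cm + md² = 2.568 + 5.58 × 1.175² = 10.27 kg·m².
T = 2π√(10.27/(5.58 × 9.84 × 1.175)) = 2.51 s.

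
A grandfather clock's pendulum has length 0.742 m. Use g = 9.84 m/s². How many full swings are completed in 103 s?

59

T = 2π√(L/g) = 2π√(0.742/9.84) = 1.725 s.
Number of complete oscillations = ⌊103/1.725⌋ = ⌊59.70⌋ = 59.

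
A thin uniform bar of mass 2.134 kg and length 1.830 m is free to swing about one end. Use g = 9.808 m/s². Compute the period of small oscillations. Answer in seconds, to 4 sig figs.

For a physical pendulum T = 2π√(I/(mgd)), with d = 0.91500 m from pivot to centre of mass.
I_cm = mL²/12 = 2.134 × 1.830²/12 = 0.59555 kg·m²; I = I_cm + md² = 0.59555 + 2.134 × 0.91500² = 2.3822 kg·m².
T = 2π√(2.3822/(2.134 × 9.808 × 0.91500)) = 2.216 s.

2.216 s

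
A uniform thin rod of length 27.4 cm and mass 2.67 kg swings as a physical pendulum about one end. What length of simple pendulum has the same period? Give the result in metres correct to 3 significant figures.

The equivalent simple-pendulum length is L_eq = I/(md), where I is about the pivot and d = 0.1370 m.
I_cm = (1/12)mL² = 0.01670 kg·m², so I = I_cm + md² = 0.01670 + 0.05011 = 0.06682 kg·m².
L_eq = 0.06682/(2.67 × 0.1370) = 0.183 m.

0.183 m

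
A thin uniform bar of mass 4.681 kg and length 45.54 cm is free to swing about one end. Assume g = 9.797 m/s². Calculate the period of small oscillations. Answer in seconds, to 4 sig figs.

For a physical pendulum T = 2π√(I/(mgd)), with d = 0.22770 m from pivot to centre of mass.
I_cm = mL²/12 = 4.681 × 0.4554²/12 = 0.080899 kg·m²; I = I_cm + md² = 0.080899 + 4.681 × 0.22770² = 0.32360 kg·m².
T = 2π√(0.32360/(4.681 × 9.797 × 0.22770)) = 1.106 s.

1.106 s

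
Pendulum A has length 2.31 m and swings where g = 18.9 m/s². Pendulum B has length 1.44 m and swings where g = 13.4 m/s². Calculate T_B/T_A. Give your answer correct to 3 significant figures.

0.938

T = 2π√(L/g), so T_B/T_A = √((L_B/g_B)/(L_A/g_A)) = √((1.44/13.4)/(2.31/18.9)) = 0.938.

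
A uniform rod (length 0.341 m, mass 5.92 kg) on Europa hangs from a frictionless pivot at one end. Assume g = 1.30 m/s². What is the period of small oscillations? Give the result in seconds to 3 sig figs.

2.63 s

For a physical pendulum T = 2π√(I/(mgd)), with d = 0.1705 m from pivot to centre of mass.
I_cm = mL²/12 = 5.92 × 0.341²/12 = 0.05737 kg·m²; I = I_cm + md² = 0.05737 + 5.92 × 0.1705² = 0.2295 kg·m².
T = 2π√(0.2295/(5.92 × 1.30 × 0.1705)) = 2.63 s.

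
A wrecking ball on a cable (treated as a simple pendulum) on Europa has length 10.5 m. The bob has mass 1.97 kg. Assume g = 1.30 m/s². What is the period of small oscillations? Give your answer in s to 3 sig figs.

T = 2π√(L/g) = 2π√(10.5/1.30) = 2π × 2.842 = 17.9 s.

17.9 s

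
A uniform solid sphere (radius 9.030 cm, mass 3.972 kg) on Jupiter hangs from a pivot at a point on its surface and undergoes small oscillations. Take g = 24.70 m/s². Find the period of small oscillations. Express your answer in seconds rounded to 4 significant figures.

0.4495 s

I_cm = (2/5)mr² = 0.012955 kg·m². The pivot is at distance d = 0.09030 m from the centre of mass.
By the parallel-axis theorem, I = I_cm + md² = 0.012955 + 0.032388 = 0.045343 kg·m².
T = 2π√(I/(mgd)) = 2π√(0.045343/(3.972 × 24.70 × 0.09030)) = 0.4495 s.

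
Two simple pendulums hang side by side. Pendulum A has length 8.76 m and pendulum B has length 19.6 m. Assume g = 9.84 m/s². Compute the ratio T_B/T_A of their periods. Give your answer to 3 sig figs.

T ∝ √L, so T_B/T_A = √(L_B/L_A) = √(19.6/8.76) = 1.50.

1.50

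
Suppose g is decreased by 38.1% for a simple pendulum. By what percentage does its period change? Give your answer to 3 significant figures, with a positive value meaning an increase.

27.1%

T ∝ 1/√g, so T'/T = 1/√(0.6190) = 1.271.
Percentage change in T = (1.271 − 1) × 100% = 27.1%.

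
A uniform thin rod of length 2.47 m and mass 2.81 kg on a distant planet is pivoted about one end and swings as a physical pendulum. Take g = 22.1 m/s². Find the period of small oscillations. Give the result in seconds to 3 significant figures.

1.72 s

For a physical pendulum T = 2π√(I/(mgd)), with d = 1.235 m from pivot to centre of mass.
I_cm = mL²/12 = 2.81 × 2.47²/12 = 1.429 kg·m²; I = I_cm + md² = 1.429 + 2.81 × 1.235² = 5.715 kg·m².
T = 2π√(5.715/(2.81 × 22.1 × 1.235)) = 1.72 s.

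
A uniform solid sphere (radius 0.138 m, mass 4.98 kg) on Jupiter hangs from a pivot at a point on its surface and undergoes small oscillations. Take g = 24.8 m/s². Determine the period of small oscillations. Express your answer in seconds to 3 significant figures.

I_cm = (2/5)mr² = 0.03794 kg·m². The pivot is at distance d = 0.138 m from the centre of mass.
By the parallel-axis theorem, I = I_cm + md² = 0.03794 + 0.09484 = 0.1328 kg·m².
T = 2π√(I/(mgd)) = 2π√(0.1328/(4.98 × 24.8 × 0.138)) = 0.555 s.

0.555 s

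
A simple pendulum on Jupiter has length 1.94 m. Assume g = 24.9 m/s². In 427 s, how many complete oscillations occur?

243

T = 2π√(L/g) = 2π√(1.94/24.9) = 1.754 s.
Number of complete oscillations = ⌊427/1.754⌋ = ⌊243.5⌋ = 243.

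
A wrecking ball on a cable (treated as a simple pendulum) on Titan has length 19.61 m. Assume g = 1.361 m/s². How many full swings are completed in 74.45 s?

3

T = 2π√(L/g) = 2π√(19.61/1.361) = 23.850 s.
Number of complete oscillations = ⌊74.45/23.850⌋ = ⌊3.1216⌋ = 3.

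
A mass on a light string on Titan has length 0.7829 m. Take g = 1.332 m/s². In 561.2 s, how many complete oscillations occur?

116

T = 2π√(L/g) = 2π√(0.7829/1.332) = 4.8170 s.
Number of complete oscillations = ⌊561.2/4.8170⌋ = ⌊116.50⌋ = 116.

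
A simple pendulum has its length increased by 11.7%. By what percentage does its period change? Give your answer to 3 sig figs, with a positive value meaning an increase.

5.69%

T ∝ √L, so T'/T = √(1.117) = 1.057.
Percentage change in T = (1.057 − 1) × 100% = 5.69%.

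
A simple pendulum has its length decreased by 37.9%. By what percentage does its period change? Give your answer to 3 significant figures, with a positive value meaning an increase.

-21.2%

T ∝ √L, so T'/T = √(0.6210) = 0.7880.
Percentage change in T = (0.7880 − 1) × 100% = -21.2%.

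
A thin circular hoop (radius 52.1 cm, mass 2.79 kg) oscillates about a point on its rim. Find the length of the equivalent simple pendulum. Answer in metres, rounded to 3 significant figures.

1.04 m

The equivalent simple-pendulum length is L_eq = I/(md), where I is about the pivot and d = 0.5210 m.
I_cm = mR² = 0.7573 kg·m², so I = I_cm + md² = 0.7573 + 0.7573 = 1.515 kg·m².
L_eq = 1.515/(2.79 × 0.5210) = 1.04 m.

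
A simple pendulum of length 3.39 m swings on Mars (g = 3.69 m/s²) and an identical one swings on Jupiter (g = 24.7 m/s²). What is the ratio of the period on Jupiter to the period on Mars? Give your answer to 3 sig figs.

T ∝ 1/√g, so T₂/T₁ = √(g₁/g₂) = √(3.69/24.7) = 0.387.

0.387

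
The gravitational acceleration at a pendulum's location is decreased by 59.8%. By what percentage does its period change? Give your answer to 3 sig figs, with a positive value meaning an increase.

57.7%

T ∝ 1/√g, so T'/T = 1/√(0.4020) = 1.577.
Percentage change in T = (1.577 − 1) × 100% = 57.7%.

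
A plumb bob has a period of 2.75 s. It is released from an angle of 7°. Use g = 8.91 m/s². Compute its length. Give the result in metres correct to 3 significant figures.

From T = 2π√(L/g), L = gT²/(4π²) = 8.91 × 2.750²/(4π²) = 1.71 m.

1.71 m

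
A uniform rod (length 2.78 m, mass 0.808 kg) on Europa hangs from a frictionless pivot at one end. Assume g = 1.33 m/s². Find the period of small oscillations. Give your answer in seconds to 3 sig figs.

For a physical pendulum T = 2π√(I/(mgd)), with d = 1.390 m from pivot to centre of mass.
I_cm = mL²/12 = 0.808 × 2.78²/12 = 0.5204 kg·m²; I = I_cm + md² = 0.5204 + 0.808 × 1.390² = 2.082 kg·m².
T = 2π√(2.082/(0.808 × 1.33 × 1.390)) = 7.42 s.

7.42 s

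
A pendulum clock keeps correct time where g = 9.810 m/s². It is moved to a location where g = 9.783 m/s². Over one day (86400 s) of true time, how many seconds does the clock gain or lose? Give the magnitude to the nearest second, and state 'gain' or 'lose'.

lose 119 s

The clock's period scales as T ∝ 1/√g, so T'/T = √(9.810/9.783) = 1.00138.
In 86400 s of true time the clock registers 86400/1.00138 = 86281.0 s, so it loses 119 s.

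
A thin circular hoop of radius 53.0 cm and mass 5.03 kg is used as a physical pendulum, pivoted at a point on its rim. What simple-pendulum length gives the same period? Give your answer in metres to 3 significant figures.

1.06 m

The equivalent simple-pendulum length is L_eq = I/(md), where I is about the pivot and d = 0.5300 m.
I_cm = mR² = 1.413 kg·m², so I = I_cm + md² = 1.413 + 1.413 = 2.826 kg·m².
L_eq = 2.826/(5.03 × 0.5300) = 1.06 m.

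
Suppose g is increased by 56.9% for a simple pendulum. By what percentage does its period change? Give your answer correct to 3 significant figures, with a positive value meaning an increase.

T ∝ 1/√g, so T'/T = 1/√(1.569) = 0.7983.
Percentage change in T = (0.7983 − 1) × 100% = -20.2%.

-20.2%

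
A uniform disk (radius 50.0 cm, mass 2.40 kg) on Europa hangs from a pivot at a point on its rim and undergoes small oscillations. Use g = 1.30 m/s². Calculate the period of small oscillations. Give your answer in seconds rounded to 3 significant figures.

4.77 s

I_cm = ½mr² = 0.3000 kg·m². The pivot is at distance d = 0.500 m from the centre of mass.
By the parallel-axis theorem, I = I_cm + md² = 0.3000 + 0.6000 = 0.9000 kg·m².
T = 2π√(I/(mgd)) = 2π√(0.9000/(2.40 × 1.30 × 0.500)) = 4.77 s.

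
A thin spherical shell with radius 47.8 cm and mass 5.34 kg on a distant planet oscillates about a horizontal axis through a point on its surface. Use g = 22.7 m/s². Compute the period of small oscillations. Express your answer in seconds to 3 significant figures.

I_cm = (2/3)mr² = 0.8134 kg·m². The pivot is at distance d = 0.478 m from the centre of mass.
By the parallel-axis theorem, I = I_cm + md² = 0.8134 + 1.220 = 2.034 kg·m².
T = 2π√(I/(mgd)) = 2π√(2.034/(5.34 × 22.7 × 0.478)) = 1.18 s.

1.18 s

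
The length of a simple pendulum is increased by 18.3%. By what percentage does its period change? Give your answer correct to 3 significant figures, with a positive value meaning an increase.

T ∝ √L, so T'/T = √(1.183) = 1.088.
Percentage change in T = (1.088 − 1) × 100% = 8.77%.

8.77%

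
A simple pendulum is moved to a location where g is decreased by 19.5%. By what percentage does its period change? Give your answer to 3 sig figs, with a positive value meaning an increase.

T ∝ 1/√g, so T'/T = 1/√(0.8050) = 1.115.
Percentage change in T = (1.115 − 1) × 100% = 11.5%.

11.5%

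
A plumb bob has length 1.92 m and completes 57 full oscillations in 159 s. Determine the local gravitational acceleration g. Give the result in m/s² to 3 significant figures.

T = 159/57 = 2.789 s.
From T = 2π√(L/g), g = 4π²L/T² = 4π² × 1.92/2.789² = 9.74 m/s².

9.74 m/s²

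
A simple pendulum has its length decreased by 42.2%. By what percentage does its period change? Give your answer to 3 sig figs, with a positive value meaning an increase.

T ∝ √L, so T'/T = √(0.5780) = 0.7603.
Percentage change in T = (0.7603 − 1) × 100% = -24.0%.

-24.0%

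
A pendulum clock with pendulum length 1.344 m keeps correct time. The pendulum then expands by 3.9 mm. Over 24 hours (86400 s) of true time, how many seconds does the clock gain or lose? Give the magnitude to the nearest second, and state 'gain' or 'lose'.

T ∝ √L, so T'/T = √(1.34790/1.344) = 1.00145.
In 86400 s of true time the clock registers 86400/1.00145 = 86274.9 s, so it loses 125 s.

lose 125 s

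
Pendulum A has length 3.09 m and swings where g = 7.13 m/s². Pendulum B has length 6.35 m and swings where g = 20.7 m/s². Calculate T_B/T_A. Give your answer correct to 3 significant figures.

0.841

T = 2π√(L/g), so T_B/T_A = √((L_B/g_B)/(L_A/g_A)) = √((6.35/20.7)/(3.09/7.13)) = 0.841.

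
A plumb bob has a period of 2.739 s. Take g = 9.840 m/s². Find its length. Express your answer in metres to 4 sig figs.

From T = 2π√(L/g), L = gT²/(4π²) = 9.840 × 2.7390²/(4π²) = 1.870 m.

1.870 m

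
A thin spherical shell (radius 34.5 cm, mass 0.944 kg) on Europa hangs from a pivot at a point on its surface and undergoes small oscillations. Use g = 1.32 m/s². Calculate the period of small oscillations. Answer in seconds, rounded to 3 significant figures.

4.15 s

I_cm = (2/3)mr² = 0.07491 kg·m². The pivot is at distance d = 0.345 m from the centre of mass.
By the parallel-axis theorem, I = I_cm + md² = 0.07491 + 0.1124 = 0.1873 kg·m².
T = 2π√(I/(mgd)) = 2π√(0.1873/(0.944 × 1.32 × 0.345)) = 4.15 s.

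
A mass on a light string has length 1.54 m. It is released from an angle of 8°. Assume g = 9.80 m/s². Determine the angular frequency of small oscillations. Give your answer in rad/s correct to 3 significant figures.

ω = √(g/L) = √(9.80/1.54) = 2.52 rad/s.

2.52 rad/s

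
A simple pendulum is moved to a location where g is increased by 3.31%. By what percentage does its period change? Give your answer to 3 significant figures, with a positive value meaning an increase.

T ∝ 1/√g, so T'/T = 1/√(1.033) = 0.9838.
Percentage change in T = (0.9838 − 1) × 100% = -1.62%.

-1.62%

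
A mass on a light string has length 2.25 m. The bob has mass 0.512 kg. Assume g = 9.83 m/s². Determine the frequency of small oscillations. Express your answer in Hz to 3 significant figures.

0.333 Hz

T = 2π√(L/g) = 2π√(2.25/9.83) = 3.006 s, so f = 1/T = 0.333 Hz.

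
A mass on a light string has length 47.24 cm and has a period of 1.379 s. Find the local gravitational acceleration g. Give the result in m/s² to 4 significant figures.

From T = 2π√(L/g), g = 4π²L/T² = 4π² × 0.4724/1.3790² = 9.807 m/s².

9.807 m/s²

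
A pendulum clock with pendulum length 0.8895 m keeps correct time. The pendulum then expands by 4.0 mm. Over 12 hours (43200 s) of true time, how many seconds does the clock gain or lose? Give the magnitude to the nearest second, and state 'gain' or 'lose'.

T ∝ √L, so T'/T = √(0.89350/0.8895) = 1.00225.
In 43200 s of true time the clock registers 43200/1.00225 = 43103.2 s, so it loses 97 s.

lose 97 s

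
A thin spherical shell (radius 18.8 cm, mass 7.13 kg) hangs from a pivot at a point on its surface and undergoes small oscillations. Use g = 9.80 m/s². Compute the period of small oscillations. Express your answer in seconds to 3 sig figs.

1.12 s

I_cm = (2/3)mr² = 0.1680 kg·m². The pivot is at distance d = 0.188 m from the centre of mass.
By the parallel-axis theorem, I = I_cm + md² = 0.1680 + 0.2520 = 0.4200 kg·m².
T = 2π√(I/(mgd)) = 2π√(0.4200/(7.13 × 9.80 × 0.188)) = 1.12 s.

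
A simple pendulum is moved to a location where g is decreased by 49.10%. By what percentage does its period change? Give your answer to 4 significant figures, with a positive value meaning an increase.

T ∝ 1/√g, so T'/T = 1/√(0.50900) = 1.4017.
Percentage change in T = (1.4017 − 1) × 100% = 40.17%.

40.17%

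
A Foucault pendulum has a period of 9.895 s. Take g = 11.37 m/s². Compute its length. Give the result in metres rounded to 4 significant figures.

From T = 2π√(L/g), L = gT²/(4π²) = 11.37 × 9.8950²/(4π²) = 28.20 m.

28.20 m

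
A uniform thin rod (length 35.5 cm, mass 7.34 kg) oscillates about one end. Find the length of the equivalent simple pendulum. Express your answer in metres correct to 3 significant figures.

The equivalent simple-pendulum length is L_eq = I/(md), where I is about the pivot and d = 0.1775 m.
I_cm = (1/12)mL² = 0.07709 kg·m², so I = I_cm + md² = 0.07709 + 0.2313 = 0.3083 kg·m².
L_eq = 0.3083/(7.34 × 0.1775) = 0.237 m.

0.237 m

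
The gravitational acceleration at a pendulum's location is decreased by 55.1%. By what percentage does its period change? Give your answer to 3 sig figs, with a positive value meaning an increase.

49.2%

T ∝ 1/√g, so T'/T = 1/√(0.4490) = 1.492.
Percentage change in T = (1.492 − 1) × 100% = 49.2%.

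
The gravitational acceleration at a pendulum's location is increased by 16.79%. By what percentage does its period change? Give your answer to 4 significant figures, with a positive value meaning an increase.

-7.467%

T ∝ 1/√g, so T'/T = 1/√(1.1679) = 0.92533.
Percentage change in T = (0.92533 − 1) × 100% = -7.467%.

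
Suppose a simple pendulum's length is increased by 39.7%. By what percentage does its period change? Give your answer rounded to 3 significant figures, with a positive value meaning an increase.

18.2%

T ∝ √L, so T'/T = √(1.397) = 1.182.
Percentage change in T = (1.182 − 1) × 100% = 18.2%.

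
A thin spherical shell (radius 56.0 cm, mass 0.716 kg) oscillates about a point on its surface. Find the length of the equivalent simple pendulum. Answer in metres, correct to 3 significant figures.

0.933 m

The equivalent simple-pendulum length is L_eq = I/(md), where I is about the pivot and d = 0.5600 m.
I_cm = (2/3)mR² = 0.1497 kg·m², so I = I_cm + md² = 0.1497 + 0.2245 = 0.3742 kg·m².
L_eq = 0.3742/(0.716 × 0.5600) = 0.933 m.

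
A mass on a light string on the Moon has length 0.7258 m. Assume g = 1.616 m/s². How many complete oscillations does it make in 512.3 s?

T = 2π√(L/g) = 2π√(0.7258/1.616) = 4.2108 s.
Number of complete oscillations = ⌊512.3/4.2108⌋ = ⌊121.66⌋ = 121.

121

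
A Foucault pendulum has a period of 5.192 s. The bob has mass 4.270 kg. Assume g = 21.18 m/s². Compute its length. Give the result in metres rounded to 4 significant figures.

14.46 m

From T = 2π√(L/g), L = gT²/(4π²) = 21.18 × 5.1920²/(4π²) = 14.46 m.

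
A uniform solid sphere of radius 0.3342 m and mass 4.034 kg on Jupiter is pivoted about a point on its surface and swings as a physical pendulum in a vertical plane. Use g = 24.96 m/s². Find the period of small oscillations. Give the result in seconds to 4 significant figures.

0.8603 s

I_cm = (2/5)mr² = 0.18022 kg·m². The pivot is at distance d = 0.3342 m from the centre of mass.
By the parallel-axis theorem, I = I_cm + md² = 0.18022 + 0.45056 = 0.63078 kg·m².
T = 2π√(I/(mgd)) = 2π√(0.63078/(4.034 × 24.96 × 0.3342)) = 0.8603 s.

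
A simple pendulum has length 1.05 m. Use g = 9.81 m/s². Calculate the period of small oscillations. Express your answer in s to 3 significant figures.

2.06 s

T = 2π√(L/g) = 2π√(1.05/9.81) = 2π × 0.3272 = 2.06 s.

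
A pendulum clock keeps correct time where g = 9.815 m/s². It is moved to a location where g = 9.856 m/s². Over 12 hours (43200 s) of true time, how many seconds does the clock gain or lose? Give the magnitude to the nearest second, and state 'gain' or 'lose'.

The clock's period scales as T ∝ 1/√g, so T'/T = √(9.815/9.856) = 0.997918.
In 43200 s of true time the clock registers 43200/0.997918 = 43290.1 s, so it gains 90 s.

gain 90 s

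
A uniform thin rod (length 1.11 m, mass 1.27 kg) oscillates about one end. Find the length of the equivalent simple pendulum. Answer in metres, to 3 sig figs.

0.740 m

The equivalent simple-pendulum length is L_eq = I/(md), where I is about the pivot and d = 0.5550 m.
I_cm = (1/12)mL² = 0.1304 kg·m², so I = I_cm + md² = 0.1304 + 0.3912 = 0.5216 kg·m².
L_eq = 0.5216/(1.27 × 0.5550) = 0.740 m.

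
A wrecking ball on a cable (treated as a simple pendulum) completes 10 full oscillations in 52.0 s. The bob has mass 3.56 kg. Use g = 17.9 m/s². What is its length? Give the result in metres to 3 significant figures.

12.3 m

T = 52.0/10 = 5.200 s.
From T = 2π√(L/g), L = gT²/(4π²) = 17.9 × 5.200²/(4π²) = 12.3 m.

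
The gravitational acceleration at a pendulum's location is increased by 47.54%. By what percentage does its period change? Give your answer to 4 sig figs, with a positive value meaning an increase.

-17.67%

T ∝ 1/√g, so T'/T = 1/√(1.4754) = 0.82328.
Percentage change in T = (0.82328 − 1) × 100% = -17.67%.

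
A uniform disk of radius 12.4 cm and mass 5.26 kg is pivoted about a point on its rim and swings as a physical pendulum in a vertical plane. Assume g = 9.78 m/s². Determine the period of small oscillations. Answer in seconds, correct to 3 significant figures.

0.866 s

I_cm = ½mr² = 0.04044 kg·m². The pivot is at distance d = 0.124 m from the centre of mass.
By the parallel-axis theorem, I = I_cm + md² = 0.04044 + 0.08088 = 0.1213 kg·m².
T = 2π√(I/(mgd)) = 2π√(0.1213/(5.26 × 9.78 × 0.124)) = 0.866 s.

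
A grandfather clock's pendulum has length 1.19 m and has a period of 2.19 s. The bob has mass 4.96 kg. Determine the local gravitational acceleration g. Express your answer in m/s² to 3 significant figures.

From T = 2π√(L/g), g = 4π²L/T² = 4π² × 1.19/2.190² = 9.80 m/s².

9.80 m/s²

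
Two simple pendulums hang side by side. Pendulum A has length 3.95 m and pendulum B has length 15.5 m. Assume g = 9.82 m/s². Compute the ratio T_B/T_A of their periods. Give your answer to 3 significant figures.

1.98

T ∝ √L, so T_B/T_A = √(L_B/L_A) = √(15.5/3.95) = 1.98.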